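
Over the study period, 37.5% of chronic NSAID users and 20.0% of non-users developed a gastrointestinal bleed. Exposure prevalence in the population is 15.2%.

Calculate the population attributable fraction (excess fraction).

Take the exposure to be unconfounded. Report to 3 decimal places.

p₁ = 0.375, p₀ = 0.2.
Overall risk P(Y=1) = π·p₁ + (1−π)·p₀ = 0.152×0.375 + 0.848×0.2 = 0.2266.
Under exogeneity, PAF = [P(Y=1) − p₀] / P(Y=1).
PAF = (0.2266 − 0.2) / 0.2266 ≈ 0.1174

PAF ≈ 0.117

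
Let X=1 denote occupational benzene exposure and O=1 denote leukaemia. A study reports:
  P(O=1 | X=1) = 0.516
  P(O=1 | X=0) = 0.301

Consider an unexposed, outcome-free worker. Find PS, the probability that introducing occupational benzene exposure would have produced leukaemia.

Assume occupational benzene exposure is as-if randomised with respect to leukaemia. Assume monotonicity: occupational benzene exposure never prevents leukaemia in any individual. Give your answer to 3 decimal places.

Let p₁ = 0.516, p₀ = 0.301.
Under exogeneity and monotonicity, PS = (p₁ − p₀) / (1 − p₀).
PS = (0.516 − 0.301) / (1 − 0.301) = 0.215 / 0.699 ≈ 0.3076

PS ≈ 0.308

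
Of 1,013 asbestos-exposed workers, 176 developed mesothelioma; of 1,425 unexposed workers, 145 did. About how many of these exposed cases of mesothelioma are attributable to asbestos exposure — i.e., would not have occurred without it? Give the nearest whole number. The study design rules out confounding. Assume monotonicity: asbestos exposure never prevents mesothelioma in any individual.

p₁ = P(outcome | exposed) = 176/1013 = 0.17374
p₀ = P(outcome | unexposed) = 145/1425 = 0.10175
PN = (p₁ − p₀)/p₁ = (0.17374 − 0.10175) / 0.17374 ≈ 0.41433.
Attributable cases ≈ PN × (exposed cases) = 0.41433 × 176 ≈ 72.92.

about 73 cases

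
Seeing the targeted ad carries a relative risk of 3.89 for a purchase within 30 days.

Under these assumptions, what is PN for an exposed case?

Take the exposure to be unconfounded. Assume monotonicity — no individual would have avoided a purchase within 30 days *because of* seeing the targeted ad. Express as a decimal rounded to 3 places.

PN ≈ 0.743

Under exogeneity and monotonicity, PN = (RR − 1) / RR = 1 − 1/RR.
PN = (3.89 − 1) / 3.89 = 2.89 / 3.89 ≈ 0.7429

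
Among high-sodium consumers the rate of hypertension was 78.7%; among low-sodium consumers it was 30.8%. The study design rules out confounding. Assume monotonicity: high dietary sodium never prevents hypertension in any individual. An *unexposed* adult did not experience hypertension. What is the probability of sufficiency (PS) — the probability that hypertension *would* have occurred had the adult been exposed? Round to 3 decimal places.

p₁ = 0.787, p₀ = 0.308.
Under exogeneity and monotonicity, PS = (p₁ − p₀) / (1 − p₀).
PS = (0.787 − 0.308) / (1 − 0.308) = 0.479 / 0.692 ≈ 0.6922

PS ≈ 0.692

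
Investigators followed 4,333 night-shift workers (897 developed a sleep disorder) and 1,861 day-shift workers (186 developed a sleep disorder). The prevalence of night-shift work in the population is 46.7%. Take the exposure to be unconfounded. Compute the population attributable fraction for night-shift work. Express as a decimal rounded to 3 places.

p₁ = P(outcome | exposed) = 897/4333 = 0.20702
p₀ = P(outcome | unexposed) = 186/1861 = 0.099946
Overall risk P(Y=1) = π·p₁ + (1−π)·p₀ = 0.467×0.20702 + 0.533×0.099946 = 0.14995.
Under exogeneity, PAF = [P(Y=1) − p₀] / P(Y=1).
PAF = (0.14995 − 0.099946) / 0.14995 ≈ 0.3335

PAF ≈ 0.333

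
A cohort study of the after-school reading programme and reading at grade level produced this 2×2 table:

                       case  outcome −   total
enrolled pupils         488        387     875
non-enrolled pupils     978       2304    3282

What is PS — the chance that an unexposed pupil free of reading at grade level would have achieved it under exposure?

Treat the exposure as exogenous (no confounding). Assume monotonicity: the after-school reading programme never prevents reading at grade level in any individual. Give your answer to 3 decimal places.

PS ≈ 0.370

p₁ = P(outcome | exposed) = 488/875 = 0.55771
p₀ = P(outcome | unexposed) = 978/3282 = 0.29799
Under exogeneity and monotonicity, PS = (p₁ − p₀)/(1 − p₀).
PS = (0.55771 − 0.29799) / 0.70201 ≈ 0.3700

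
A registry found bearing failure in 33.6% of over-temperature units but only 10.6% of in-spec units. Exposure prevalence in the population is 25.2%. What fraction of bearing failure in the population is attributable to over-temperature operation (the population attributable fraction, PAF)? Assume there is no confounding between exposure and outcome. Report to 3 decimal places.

p₁ = 0.336, p₀ = 0.106.
Overall risk P(Y=1) = π·p₁ + (1−π)·p₀ = 0.252×0.336 + 0.748×0.106 = 0.16396.
Under exogeneity, PAF = [P(Y=1) − p₀] / P(Y=1).
PAF = (0.16396 − 0.106) / 0.16396 ≈ 0.3535

PAF ≈ 0.354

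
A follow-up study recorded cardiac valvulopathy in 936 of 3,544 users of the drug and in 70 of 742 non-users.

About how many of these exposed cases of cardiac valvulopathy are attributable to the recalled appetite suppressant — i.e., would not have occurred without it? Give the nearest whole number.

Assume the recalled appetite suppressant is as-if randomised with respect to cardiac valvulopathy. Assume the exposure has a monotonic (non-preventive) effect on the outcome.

p₁ = P(outcome | exposed) = 936/3544 = 0.26411
p₀ = P(outcome | unexposed) = 70/742 = 0.09434
PN = (p₁ − p₀)/p₁ = (0.26411 − 0.09434) / 0.26411 ≈ 0.64280.
Attributable cases ≈ PN × (exposed cases) = 0.64280 × 936 ≈ 601.66.

about 602 cases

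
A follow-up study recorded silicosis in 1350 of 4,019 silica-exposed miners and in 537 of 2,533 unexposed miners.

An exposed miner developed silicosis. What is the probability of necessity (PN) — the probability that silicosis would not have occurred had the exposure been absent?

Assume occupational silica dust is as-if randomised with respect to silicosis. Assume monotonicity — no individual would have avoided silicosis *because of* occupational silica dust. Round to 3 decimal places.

PN ≈ 0.369

p₁ = P(outcome | exposed) = 1350/4019 = 0.3359
p₀ = P(outcome | unexposed) = 537/2533 = 0.212
Under exogeneity and monotonicity, PN = (p₁ − p₀) / p₁.
PN = (0.3359 − 0.212) / 0.3359 = 0.1239 / 0.3359 ≈ 0.3689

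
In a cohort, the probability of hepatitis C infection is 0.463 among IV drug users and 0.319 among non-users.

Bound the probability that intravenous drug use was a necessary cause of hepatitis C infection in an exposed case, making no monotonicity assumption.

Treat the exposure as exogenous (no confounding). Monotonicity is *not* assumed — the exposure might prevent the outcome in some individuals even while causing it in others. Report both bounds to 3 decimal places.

0.311 ≤ PN ≤ 1.000

Let p₁ = 0.463, p₀ = 0.319.
Under exogeneity alone the bounds on PN are max{0,(p₁−p₀)/p₁} ≤ PN ≤ min{1,(1−p₀)/p₁}.
  lower = (p₁ − p₀)/p₁ = 0.144 / 0.463 ≈ 0.3110
  upper = min{1, (1 − p₀)/p₁} = 0.681 / 0.463 ≈ 1.4708 → capped at 1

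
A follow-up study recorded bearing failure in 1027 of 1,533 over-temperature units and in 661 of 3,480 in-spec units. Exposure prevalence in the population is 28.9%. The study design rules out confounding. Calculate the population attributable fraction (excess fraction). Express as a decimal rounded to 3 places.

PAF ≈ 0.422

p₁ = P(outcome | exposed) = 1027/1533 = 0.66993
p₀ = P(outcome | unexposed) = 661/3480 = 0.18994
Overall risk P(Y=1) = π·p₁ + (1−π)·p₀ = 0.289×0.66993 + 0.711×0.18994 = 0.32866.
Under exogeneity, PAF = [P(Y=1) − p₀] / P(Y=1).
PAF = (0.32866 − 0.18994) / 0.32866 ≈ 0.4221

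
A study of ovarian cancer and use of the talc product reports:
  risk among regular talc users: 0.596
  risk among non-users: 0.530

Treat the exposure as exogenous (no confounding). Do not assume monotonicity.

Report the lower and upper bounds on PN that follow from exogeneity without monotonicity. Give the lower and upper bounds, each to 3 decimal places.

0.111 ≤ PN ≤ 0.789

Let p₁ = 0.596, p₀ = 0.53.
Under exogeneity alone the bounds on PN are max{0,(p₁−p₀)/p₁} ≤ PN ≤ min{1,(1−p₀)/p₁}.
  lower = (p₁ − p₀)/p₁ = 0.066 / 0.596 ≈ 0.1107
  upper = min{1, (1 − p₀)/p₁} = 0.47 / 0.596 ≈ 0.7886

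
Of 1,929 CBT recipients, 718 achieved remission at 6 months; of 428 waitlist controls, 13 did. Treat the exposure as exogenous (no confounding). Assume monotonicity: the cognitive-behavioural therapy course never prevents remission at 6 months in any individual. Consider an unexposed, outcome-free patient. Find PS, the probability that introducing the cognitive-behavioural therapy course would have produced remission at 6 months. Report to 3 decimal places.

p₁ = P(outcome | exposed) = 718/1929 = 0.37221
p₀ = P(outcome | unexposed) = 13/428 = 0.030374
Under exogeneity and monotonicity, PS = (p₁ − p₀) / (1 − p₀).
PS = (0.37221 − 0.030374) / (1 − 0.030374) = 0.34184 / 0.96963 ≈ 0.3525

PS ≈ 0.353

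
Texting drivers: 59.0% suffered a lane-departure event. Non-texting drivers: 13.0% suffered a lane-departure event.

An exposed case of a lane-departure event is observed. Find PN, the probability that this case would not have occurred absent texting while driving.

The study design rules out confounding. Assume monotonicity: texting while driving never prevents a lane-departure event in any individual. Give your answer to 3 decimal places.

PN ≈ 0.780

p₁ = 0.59, p₀ = 0.13.
Under exogeneity and monotonicity, PN = (p₁ − p₀) / p₁.
PN = (0.59 − 0.13) / 0.59 = 0.46 / 0.59 ≈ 0.7797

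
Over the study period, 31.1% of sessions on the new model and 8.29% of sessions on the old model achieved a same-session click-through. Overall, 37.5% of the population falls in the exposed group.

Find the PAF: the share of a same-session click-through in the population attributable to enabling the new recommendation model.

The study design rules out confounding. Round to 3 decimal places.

p₁ = 0.311, p₀ = 0.0829.
Overall risk P(Y=1) = π·p₁ + (1−π)·p₀ = 0.375×0.311 + 0.625×0.0829 = 0.16844.
Under exogeneity, PAF = [P(Y=1) − p₀] / P(Y=1).
PAF = (0.16844 − 0.0829) / 0.16844 ≈ 0.5078

PAF ≈ 0.508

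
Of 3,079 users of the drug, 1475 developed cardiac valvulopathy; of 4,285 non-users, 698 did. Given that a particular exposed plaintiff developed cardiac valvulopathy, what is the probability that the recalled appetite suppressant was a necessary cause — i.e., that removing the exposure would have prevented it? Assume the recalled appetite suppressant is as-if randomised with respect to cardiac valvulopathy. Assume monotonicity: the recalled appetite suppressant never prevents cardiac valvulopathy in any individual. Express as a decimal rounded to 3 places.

PN ≈ 0.660

p₁ = P(outcome | exposed) = 1475/3079 = 0.47905
p₀ = P(outcome | unexposed) = 698/4285 = 0.16289
Under exogeneity and monotonicity, PN = (p₁ − p₀) / p₁.
PN = (0.47905 − 0.16289) / 0.47905 = 0.31616 / 0.47905 ≈ 0.6600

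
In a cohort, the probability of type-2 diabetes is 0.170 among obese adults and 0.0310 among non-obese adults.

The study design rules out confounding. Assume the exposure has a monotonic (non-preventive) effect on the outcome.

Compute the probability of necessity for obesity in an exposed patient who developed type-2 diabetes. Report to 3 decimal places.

PN ≈ 0.818

Let p₁ = 0.17, p₀ = 0.031.
Under exogeneity and monotonicity, PN = (p₁ − p₀) / p₁.
PN = (0.17 − 0.031) / 0.17 = 0.139 / 0.17 ≈ 0.8176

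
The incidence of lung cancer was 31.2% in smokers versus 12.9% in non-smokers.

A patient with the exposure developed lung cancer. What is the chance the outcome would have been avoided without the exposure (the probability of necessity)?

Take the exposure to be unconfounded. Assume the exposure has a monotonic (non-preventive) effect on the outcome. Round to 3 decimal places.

p₁ = 0.312, p₀ = 0.129.
Under exogeneity and monotonicity, PN = (p₁ − p₀) / p₁.
PN = (0.312 − 0.129) / 0.312 = 0.183 / 0.312 ≈ 0.5865

PN ≈ 0.587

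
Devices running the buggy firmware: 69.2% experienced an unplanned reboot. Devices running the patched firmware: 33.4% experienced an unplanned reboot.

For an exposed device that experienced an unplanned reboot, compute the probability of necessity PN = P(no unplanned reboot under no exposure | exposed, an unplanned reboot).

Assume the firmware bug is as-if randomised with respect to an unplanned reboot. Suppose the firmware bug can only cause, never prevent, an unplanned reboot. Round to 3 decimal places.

p₁ = 0.692, p₀ = 0.334.
Under exogeneity and monotonicity, PN = (p₁ − p₀) / p₁.
PN = (0.692 − 0.334) / 0.692 = 0.358 / 0.692 ≈ 0.5173

PN ≈ 0.517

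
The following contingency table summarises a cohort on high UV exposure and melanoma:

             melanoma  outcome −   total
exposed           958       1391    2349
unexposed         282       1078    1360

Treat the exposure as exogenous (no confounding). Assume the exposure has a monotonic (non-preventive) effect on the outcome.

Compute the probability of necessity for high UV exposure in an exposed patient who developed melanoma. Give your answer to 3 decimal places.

p₁ = P(outcome | exposed) = 958/2349 = 0.40783
p₀ = P(outcome | unexposed) = 282/1360 = 0.20735
Under exogeneity and monotonicity, PN = (p₁ − p₀)/p₁.
PN = (0.40783 − 0.20735) / 0.40783 ≈ 0.4916

PN ≈ 0.492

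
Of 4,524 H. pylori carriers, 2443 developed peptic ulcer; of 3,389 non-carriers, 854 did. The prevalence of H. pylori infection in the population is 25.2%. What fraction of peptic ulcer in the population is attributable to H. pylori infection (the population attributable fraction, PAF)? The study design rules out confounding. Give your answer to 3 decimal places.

PAF ≈ 0.224

p₁ = P(outcome | exposed) = 2443/4524 = 0.54001
p₀ = P(outcome | unexposed) = 854/3389 = 0.25199
Overall risk P(Y=1) = π·p₁ + (1−π)·p₀ = 0.252×0.54001 + 0.748×0.25199 = 0.32457.
Under exogeneity, PAF = [P(Y=1) − p₀] / P(Y=1).
PAF = (0.32457 − 0.25199) / 0.32457 ≈ 0.2236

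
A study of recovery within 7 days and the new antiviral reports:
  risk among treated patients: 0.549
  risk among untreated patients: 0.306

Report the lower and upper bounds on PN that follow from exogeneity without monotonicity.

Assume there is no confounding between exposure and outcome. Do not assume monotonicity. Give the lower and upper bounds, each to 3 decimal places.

0.443 ≤ PN ≤ 1.000

Let p₁ = 0.549, p₀ = 0.306.
Under exogeneity alone the bounds on PN are max{0,(p₁−p₀)/p₁} ≤ PN ≤ min{1,(1−p₀)/p₁}.
  lower = (p₁ − p₀)/p₁ = 0.243 / 0.549 ≈ 0.4426
  upper = min{1, (1 − p₀)/p₁} = 0.694 / 0.549 ≈ 1.2641 → capped at 1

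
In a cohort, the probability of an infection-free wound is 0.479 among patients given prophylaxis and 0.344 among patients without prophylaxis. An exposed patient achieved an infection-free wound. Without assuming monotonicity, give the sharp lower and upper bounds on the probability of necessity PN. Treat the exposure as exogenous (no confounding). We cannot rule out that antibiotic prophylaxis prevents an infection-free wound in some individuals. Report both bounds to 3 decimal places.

0.282 ≤ PN ≤ 1.000

Let p₁ = 0.479, p₀ = 0.344.
Under exogeneity alone the bounds on PN are max{0,(p₁−p₀)/p₁} ≤ PN ≤ min{1,(1−p₀)/p₁}.
  lower = (p₁ − p₀)/p₁ = 0.135 / 0.479 ≈ 0.2818
  upper = min{1, (1 − p₀)/p₁} = 0.656 / 0.479 ≈ 1.3695 → capped at 1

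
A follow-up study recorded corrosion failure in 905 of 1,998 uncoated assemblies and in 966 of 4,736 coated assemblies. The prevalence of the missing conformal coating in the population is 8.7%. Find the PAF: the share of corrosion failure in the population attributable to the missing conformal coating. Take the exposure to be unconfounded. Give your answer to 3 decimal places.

p₁ = P(outcome | exposed) = 905/1998 = 0.45295
p₀ = P(outcome | unexposed) = 966/4736 = 0.20397
Overall risk P(Y=1) = π·p₁ + (1−π)·p₀ = 0.087×0.45295 + 0.913×0.20397 = 0.22563.
Under exogeneity, PAF = [P(Y=1) − p₀] / P(Y=1).
PAF = (0.22563 − 0.20397) / 0.22563 ≈ 0.0960

PAF ≈ 0.096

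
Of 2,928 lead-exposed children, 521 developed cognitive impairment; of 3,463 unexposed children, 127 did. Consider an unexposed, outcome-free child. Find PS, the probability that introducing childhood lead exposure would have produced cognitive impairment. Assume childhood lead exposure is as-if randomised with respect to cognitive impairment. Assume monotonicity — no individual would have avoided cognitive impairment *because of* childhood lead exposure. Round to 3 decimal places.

PS ≈ 0.147

p₁ = P(outcome | exposed) = 521/2928 = 0.17794
p₀ = P(outcome | unexposed) = 127/3463 = 0.036673
Under exogeneity and monotonicity, PS = (p₁ − p₀) / (1 − p₀).
PS = (0.17794 − 0.036673) / (1 − 0.036673) = 0.14126 / 0.96333 ≈ 0.1466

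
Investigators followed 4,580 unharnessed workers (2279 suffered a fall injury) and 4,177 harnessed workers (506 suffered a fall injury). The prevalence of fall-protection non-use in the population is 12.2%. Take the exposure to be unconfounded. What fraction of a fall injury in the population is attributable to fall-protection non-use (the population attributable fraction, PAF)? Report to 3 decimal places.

p₁ = P(outcome | exposed) = 2279/4580 = 0.4976
p₀ = P(outcome | unexposed) = 506/4177 = 0.12114
Overall risk P(Y=1) = π·p₁ + (1−π)·p₀ = 0.122×0.4976 + 0.878×0.12114 = 0.16707.
Under exogeneity, PAF = [P(Y=1) − p₀] / P(Y=1).
PAF = (0.16707 − 0.12114) / 0.16707 ≈ 0.2749

PAF ≈ 0.275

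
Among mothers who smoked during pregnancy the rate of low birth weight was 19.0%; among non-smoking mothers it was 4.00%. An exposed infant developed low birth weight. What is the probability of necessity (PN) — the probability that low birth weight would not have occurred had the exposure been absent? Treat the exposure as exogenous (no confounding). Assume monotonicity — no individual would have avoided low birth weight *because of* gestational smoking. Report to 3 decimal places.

PN ≈ 0.789

p₁ = 0.19, p₀ = 0.04.
Under exogeneity and monotonicity, PN = (p₁ − p₀) / p₁.
PN = (0.19 − 0.04) / 0.19 = 0.15 / 0.19 ≈ 0.7895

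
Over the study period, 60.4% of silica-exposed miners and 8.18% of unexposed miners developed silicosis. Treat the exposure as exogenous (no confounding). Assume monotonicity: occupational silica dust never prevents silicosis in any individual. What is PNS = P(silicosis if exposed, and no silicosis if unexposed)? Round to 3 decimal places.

p₁ = 0.604, p₀ = 0.0818.
Under exogeneity and monotonicity, PNS = p₁ − p₀.
PNS = 0.604 − 0.0818 = 0.5222

PNS ≈ 0.522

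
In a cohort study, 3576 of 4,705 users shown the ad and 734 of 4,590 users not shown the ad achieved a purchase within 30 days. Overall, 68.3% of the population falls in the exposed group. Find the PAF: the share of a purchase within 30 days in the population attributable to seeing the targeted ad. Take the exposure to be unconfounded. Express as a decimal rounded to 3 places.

p₁ = P(outcome | exposed) = 3576/4705 = 0.76004
p₀ = P(outcome | unexposed) = 734/4590 = 0.15991
Overall risk P(Y=1) = π·p₁ + (1−π)·p₀ = 0.683×0.76004 + 0.317×0.15991 = 0.5698.
Under exogeneity, PAF = [P(Y=1) − p₀] / P(Y=1).
PAF = (0.5698 − 0.15991) / 0.5698 ≈ 0.7194

PAF ≈ 0.719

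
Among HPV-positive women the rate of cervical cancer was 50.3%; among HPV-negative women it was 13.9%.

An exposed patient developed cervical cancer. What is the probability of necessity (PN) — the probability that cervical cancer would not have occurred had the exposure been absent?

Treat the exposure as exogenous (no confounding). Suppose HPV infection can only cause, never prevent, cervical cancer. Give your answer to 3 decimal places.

PN ≈ 0.724

p₁ = 0.503, p₀ = 0.139.
Under exogeneity and monotonicity, PN = (p₁ − p₀) / p₁.
PN = (0.503 − 0.139) / 0.503 = 0.364 / 0.503 ≈ 0.7237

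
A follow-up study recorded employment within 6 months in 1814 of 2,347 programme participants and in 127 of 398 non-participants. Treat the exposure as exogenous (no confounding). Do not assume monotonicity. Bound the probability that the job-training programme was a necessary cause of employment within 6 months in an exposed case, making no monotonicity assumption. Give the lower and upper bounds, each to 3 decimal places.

0.587 ≤ PN ≤ 0.881

p₁ = P(outcome | exposed) = 1814/2347 = 0.7729
p₀ = P(outcome | unexposed) = 127/398 = 0.3191
Under exogeneity alone the bounds on PN are max{0,(p₁−p₀)/p₁} ≤ PN ≤ min{1,(1−p₀)/p₁}.
  lower = (p₁ − p₀)/p₁ = 0.45381 / 0.7729 ≈ 0.5871
  upper = min{1, (1 − p₀)/p₁} = 0.6809 / 0.7729 ≈ 0.8810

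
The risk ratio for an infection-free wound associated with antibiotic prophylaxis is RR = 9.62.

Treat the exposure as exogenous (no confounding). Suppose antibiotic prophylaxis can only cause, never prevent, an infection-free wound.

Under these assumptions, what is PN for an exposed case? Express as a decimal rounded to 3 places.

PN ≈ 0.896

Under exogeneity and monotonicity, PN = (RR − 1) / RR = 1 − 1/RR.
PN = (9.62 − 1) / 9.62 = 8.62 / 9.62 ≈ 0.8960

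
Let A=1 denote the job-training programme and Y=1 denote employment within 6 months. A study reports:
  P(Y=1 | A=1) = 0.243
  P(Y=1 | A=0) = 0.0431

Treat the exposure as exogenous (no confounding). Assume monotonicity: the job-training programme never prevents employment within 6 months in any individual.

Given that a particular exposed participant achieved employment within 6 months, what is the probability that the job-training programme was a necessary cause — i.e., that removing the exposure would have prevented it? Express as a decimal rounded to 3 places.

PN ≈ 0.823

Let p₁ = 0.243, p₀ = 0.0431.
Under exogeneity and monotonicity, PN = (p₁ − p₀) / p₁.
PN = (0.243 − 0.0431) / 0.243 = 0.1999 / 0.243 ≈ 0.8226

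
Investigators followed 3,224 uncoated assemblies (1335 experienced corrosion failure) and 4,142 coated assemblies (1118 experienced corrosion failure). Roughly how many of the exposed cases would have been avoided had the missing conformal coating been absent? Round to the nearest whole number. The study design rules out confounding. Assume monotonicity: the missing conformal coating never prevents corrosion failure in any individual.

p₁ = P(outcome | exposed) = 1335/3224 = 0.41408
p₀ = P(outcome | unexposed) = 1118/4142 = 0.26992
PN = (p₁ − p₀)/p₁ = (0.41408 − 0.26992) / 0.41408 ≈ 0.34815.
Attributable cases ≈ PN × (exposed cases) = 0.34815 × 1335 ≈ 464.78.

about 465 cases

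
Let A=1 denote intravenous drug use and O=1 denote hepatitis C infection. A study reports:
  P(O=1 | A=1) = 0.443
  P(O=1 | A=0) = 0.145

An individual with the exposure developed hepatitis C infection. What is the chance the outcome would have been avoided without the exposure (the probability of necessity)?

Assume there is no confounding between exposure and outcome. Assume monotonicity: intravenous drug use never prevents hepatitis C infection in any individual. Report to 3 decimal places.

Let p₁ = 0.443, p₀ = 0.145.
Under exogeneity and monotonicity, PN = (p₁ − p₀) / p₁.
PN = (0.443 − 0.145) / 0.443 = 0.298 / 0.443 ≈ 0.6727

PN ≈ 0.673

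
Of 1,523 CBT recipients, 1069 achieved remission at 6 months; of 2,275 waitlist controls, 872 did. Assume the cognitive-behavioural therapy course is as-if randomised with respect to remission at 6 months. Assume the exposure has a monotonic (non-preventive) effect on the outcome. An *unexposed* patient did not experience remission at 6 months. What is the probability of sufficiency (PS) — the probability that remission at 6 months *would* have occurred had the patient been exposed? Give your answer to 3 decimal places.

PS ≈ 0.517

p₁ = P(outcome | exposed) = 1069/1523 = 0.7019
p₀ = P(outcome | unexposed) = 872/2275 = 0.3833
Under exogeneity and monotonicity, PS = (p₁ − p₀) / (1 − p₀).
PS = (0.7019 − 0.3833) / (1 − 0.3833) = 0.31861 / 0.6167 ≈ 0.5166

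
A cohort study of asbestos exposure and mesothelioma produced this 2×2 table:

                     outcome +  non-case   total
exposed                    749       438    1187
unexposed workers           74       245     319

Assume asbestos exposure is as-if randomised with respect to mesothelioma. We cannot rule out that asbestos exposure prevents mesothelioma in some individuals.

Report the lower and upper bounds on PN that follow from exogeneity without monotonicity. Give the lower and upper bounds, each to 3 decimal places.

p₁ = P(outcome | exposed) = 749/1187 = 0.631
p₀ = P(outcome | unexposed) = 74/319 = 0.23197
Under exogeneity alone the bounds on PN are max{0,(p₁−p₀)/p₁} ≤ PN ≤ min{1,(1−p₀)/p₁}.
  lower = (p₁ − p₀)/p₁ = 0.39903 / 0.631 ≈ 0.6324
  upper = min{1, (1 − p₀)/p₁} = 0.76803 / 0.631 ≈ 1.2172 → capped at 1

0.632 ≤ PN ≤ 1.000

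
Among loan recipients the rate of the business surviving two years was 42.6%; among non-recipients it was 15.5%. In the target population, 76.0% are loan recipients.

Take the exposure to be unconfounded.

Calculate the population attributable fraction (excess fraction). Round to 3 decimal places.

p₁ = 0.426, p₀ = 0.155.
Overall risk P(Y=1) = π·p₁ + (1−π)·p₀ = 0.76×0.426 + 0.24×0.155 = 0.36096.
Under exogeneity, PAF = [P(Y=1) − p₀] / P(Y=1).
PAF = (0.36096 − 0.155) / 0.36096 ≈ 0.5706

PAF ≈ 0.571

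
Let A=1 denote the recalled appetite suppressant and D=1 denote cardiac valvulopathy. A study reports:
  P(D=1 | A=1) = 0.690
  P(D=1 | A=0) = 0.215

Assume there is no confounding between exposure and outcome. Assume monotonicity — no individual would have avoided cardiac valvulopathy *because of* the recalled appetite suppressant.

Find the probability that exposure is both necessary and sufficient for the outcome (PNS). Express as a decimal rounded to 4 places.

PNS ≈ 0.4750

Let p₁ = 0.69, p₀ = 0.215.
Under exogeneity and monotonicity, PNS = p₁ − p₀.
PNS = 0.69 − 0.215 = 0.475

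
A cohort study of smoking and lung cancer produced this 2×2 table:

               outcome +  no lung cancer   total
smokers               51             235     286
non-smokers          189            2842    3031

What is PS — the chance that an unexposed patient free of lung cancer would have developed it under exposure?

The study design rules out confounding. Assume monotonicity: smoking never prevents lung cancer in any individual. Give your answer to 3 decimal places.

p₁ = P(outcome | exposed) = 51/286 = 0.17832
p₀ = P(outcome | unexposed) = 189/3031 = 0.062356
Under exogeneity and monotonicity, PS = (p₁ − p₀) / (1 − p₀).
PS = (0.17832 − 0.062356) / (1 − 0.062356) = 0.11597 / 0.93764 ≈ 0.1237

PS ≈ 0.124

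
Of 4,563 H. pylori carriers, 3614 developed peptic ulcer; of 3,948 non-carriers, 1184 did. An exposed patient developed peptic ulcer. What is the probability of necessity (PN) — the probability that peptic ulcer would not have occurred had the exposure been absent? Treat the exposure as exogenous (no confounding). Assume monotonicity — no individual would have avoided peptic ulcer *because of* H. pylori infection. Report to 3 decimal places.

p₁ = P(outcome | exposed) = 3614/4563 = 0.79202
p₀ = P(outcome | unexposed) = 1184/3948 = 0.2999
Under exogeneity and monotonicity, PN = (p₁ − p₀) / p₁.
PN = (0.79202 − 0.2999) / 0.79202 = 0.49212 / 0.79202 ≈ 0.6214

PN ≈ 0.621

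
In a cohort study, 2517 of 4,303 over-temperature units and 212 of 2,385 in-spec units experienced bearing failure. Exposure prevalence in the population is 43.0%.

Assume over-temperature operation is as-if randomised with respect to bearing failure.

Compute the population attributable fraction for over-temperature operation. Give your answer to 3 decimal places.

p₁ = P(outcome | exposed) = 2517/4303 = 0.58494
p₀ = P(outcome | unexposed) = 212/2385 = 0.088889
Overall risk P(Y=1) = π·p₁ + (1−π)·p₀ = 0.43×0.58494 + 0.57×0.088889 = 0.30219.
Under exogeneity, PAF = [P(Y=1) − p₀] / P(Y=1).
PAF = (0.30219 − 0.088889) / 0.30219 ≈ 0.7059

PAF ≈ 0.706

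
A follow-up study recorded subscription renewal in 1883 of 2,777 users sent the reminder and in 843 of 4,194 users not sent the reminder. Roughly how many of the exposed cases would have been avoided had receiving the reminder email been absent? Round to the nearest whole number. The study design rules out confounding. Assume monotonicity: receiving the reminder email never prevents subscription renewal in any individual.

p₁ = P(outcome | exposed) = 1883/2777 = 0.67807
p₀ = P(outcome | unexposed) = 843/4194 = 0.201
PN = (p₁ − p₀)/p₁ = (0.67807 − 0.201) / 0.67807 ≈ 0.70357.
Attributable cases ≈ PN × (exposed cases) = 0.70357 × 1883 ≈ 1324.82.

about 1325 cases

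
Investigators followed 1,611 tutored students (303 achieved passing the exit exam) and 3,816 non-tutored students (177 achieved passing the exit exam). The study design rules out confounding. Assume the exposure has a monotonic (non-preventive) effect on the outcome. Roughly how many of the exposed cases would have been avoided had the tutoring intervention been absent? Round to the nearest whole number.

p₁ = P(outcome | exposed) = 303/1611 = 0.18808
p₀ = P(outcome | unexposed) = 177/3816 = 0.046384
PN = (p₁ − p₀)/p₁ = (0.18808 − 0.046384) / 0.18808 ≈ 0.75339.
Attributable cases ≈ PN × (exposed cases) = 0.75339 × 303 ≈ 228.28.

about 228 cases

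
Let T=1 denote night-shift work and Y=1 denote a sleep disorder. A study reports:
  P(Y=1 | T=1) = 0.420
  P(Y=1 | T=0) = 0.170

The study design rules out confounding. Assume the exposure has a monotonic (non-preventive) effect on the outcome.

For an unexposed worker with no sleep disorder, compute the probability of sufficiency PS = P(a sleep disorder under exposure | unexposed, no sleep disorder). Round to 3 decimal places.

Let p₁ = 0.42, p₀ = 0.17.
Under exogeneity and monotonicity, PS = (p₁ − p₀) / (1 − p₀).
PS = (0.42 − 0.17) / (1 − 0.17) = 0.25 / 0.83 ≈ 0.3012

PS ≈ 0.301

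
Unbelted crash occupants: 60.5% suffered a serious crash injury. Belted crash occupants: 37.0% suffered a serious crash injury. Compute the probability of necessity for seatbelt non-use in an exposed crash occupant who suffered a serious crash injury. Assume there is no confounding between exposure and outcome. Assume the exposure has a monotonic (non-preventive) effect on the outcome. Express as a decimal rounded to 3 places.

PN ≈ 0.388

p₁ = 0.605, p₀ = 0.37.
Under exogeneity and monotonicity, PN = (p₁ − p₀) / p₁.
PN = (0.605 − 0.37) / 0.605 = 0.235 / 0.605 ≈ 0.3884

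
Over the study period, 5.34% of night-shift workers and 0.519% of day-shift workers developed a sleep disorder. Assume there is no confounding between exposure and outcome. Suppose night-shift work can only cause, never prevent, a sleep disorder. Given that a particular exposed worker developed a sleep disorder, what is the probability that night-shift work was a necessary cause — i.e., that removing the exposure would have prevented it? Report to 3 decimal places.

PN ≈ 0.903

p₁ = 0.0534, p₀ = 0.00519.
Under exogeneity and monotonicity, PN = (p₁ − p₀) / p₁.
PN = (0.0534 − 0.00519) / 0.0534 = 0.04821 / 0.0534 ≈ 0.9028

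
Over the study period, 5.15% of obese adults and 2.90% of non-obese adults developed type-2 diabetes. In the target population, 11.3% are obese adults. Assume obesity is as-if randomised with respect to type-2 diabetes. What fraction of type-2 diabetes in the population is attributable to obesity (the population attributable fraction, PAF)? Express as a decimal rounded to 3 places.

PAF ≈ 0.081

p₁ = 0.0515, p₀ = 0.029.
Overall risk P(Y=1) = π·p₁ + (1−π)·p₀ = 0.113×0.0515 + 0.887×0.029 = 0.031543.
Under exogeneity, PAF = [P(Y=1) − p₀] / P(Y=1).
PAF = (0.031543 − 0.029) / 0.031543 ≈ 0.0806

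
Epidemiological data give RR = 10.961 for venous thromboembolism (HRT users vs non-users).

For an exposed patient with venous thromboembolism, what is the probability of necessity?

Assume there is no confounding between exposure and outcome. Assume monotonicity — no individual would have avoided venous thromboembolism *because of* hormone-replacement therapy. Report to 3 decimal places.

PN ≈ 0.909

Under exogeneity and monotonicity, PN = (RR − 1) / RR = 1 − 1/RR.
PN = (10.961 − 1) / 10.961 = 9.961 / 10.961 ≈ 0.9088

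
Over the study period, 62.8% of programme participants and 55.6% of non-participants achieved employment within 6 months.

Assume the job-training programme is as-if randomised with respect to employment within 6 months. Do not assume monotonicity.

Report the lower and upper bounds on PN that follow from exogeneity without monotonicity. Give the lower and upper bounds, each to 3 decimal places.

p₁ = 0.628, p₀ = 0.556.
Under exogeneity alone the bounds on PN are max{0,(p₁−p₀)/p₁} ≤ PN ≤ min{1,(1−p₀)/p₁}.
  lower = (p₁ − p₀)/p₁ = 0.072 / 0.628 ≈ 0.1146
  upper = min{1, (1 − p₀)/p₁} = 0.444 / 0.628 ≈ 0.7070

0.115 ≤ PN ≤ 0.707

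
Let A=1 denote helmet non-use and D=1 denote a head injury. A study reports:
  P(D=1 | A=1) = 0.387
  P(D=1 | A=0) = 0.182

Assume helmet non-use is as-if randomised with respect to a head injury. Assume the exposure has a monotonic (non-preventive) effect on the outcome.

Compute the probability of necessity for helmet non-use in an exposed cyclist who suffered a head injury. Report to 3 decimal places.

Let p₁ = 0.387, p₀ = 0.182.
Under exogeneity and monotonicity, PN = (p₁ − p₀) / p₁.
PN = (0.387 − 0.182) / 0.387 = 0.205 / 0.387 ≈ 0.5297

PN ≈ 0.530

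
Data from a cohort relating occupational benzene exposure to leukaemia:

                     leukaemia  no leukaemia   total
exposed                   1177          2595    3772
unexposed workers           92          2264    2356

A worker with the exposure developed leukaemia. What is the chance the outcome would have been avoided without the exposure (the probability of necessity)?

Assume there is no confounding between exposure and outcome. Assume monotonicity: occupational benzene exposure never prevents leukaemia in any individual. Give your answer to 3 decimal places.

p₁ = P(outcome | exposed) = 1177/3772 = 0.31204
p₀ = P(outcome | unexposed) = 92/2356 = 0.039049
Under exogeneity and monotonicity, PN = (p₁ − p₀) / p₁.
PN = (0.31204 − 0.039049) / 0.31204 = 0.27299 / 0.31204 ≈ 0.8749

PN ≈ 0.875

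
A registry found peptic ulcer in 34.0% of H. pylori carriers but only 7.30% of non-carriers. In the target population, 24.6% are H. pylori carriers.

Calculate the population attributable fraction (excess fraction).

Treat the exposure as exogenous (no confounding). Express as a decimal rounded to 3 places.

PAF ≈ 0.474

p₁ = 0.34, p₀ = 0.073.
Overall risk P(Y=1) = π·p₁ + (1−π)·p₀ = 0.246×0.34 + 0.754×0.073 = 0.13868.
Under exogeneity, PAF = [P(Y=1) − p₀] / P(Y=1).
PAF = (0.13868 − 0.073) / 0.13868 ≈ 0.4736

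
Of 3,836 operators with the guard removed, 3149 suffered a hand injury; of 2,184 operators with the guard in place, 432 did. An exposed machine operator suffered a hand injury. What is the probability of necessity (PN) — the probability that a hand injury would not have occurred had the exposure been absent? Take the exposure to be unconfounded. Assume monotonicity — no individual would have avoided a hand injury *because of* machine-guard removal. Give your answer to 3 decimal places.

PN ≈ 0.759

p₁ = P(outcome | exposed) = 3149/3836 = 0.82091
p₀ = P(outcome | unexposed) = 432/2184 = 0.1978
Under exogeneity and monotonicity, PN = (p₁ − p₀) / p₁.
PN = (0.82091 − 0.1978) / 0.82091 = 0.6231 / 0.82091 ≈ 0.7590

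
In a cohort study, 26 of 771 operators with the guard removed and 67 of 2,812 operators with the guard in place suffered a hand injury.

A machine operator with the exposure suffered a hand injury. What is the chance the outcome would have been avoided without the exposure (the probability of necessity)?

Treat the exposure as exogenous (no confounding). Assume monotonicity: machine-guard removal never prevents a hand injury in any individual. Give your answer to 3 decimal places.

PN ≈ 0.293

p₁ = P(outcome | exposed) = 26/771 = 0.033722
p₀ = P(outcome | unexposed) = 67/2812 = 0.023826
Under exogeneity and monotonicity, PN = (p₁ − p₀) / p₁.
PN = (0.033722 − 0.023826) / 0.033722 = 0.009896 / 0.033722 ≈ 0.2935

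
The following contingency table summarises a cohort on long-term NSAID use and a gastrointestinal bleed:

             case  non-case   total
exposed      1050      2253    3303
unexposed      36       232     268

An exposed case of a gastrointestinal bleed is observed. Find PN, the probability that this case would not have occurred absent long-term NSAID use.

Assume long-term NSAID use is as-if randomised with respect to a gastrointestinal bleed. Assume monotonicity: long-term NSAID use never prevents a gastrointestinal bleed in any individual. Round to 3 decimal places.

PN ≈ 0.577

p₁ = P(outcome | exposed) = 1050/3303 = 0.31789
p₀ = P(outcome | unexposed) = 36/268 = 0.13433
Under exogeneity and monotonicity, PN = (p₁ − p₀) / p₁.
PN = (0.31789 − 0.13433) / 0.31789 = 0.18356 / 0.31789 ≈ 0.5774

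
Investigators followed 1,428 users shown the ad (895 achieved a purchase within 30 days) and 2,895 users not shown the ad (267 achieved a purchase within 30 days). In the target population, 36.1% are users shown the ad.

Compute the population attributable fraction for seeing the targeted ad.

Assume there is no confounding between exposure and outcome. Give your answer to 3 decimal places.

p₁ = P(outcome | exposed) = 895/1428 = 0.62675
p₀ = P(outcome | unexposed) = 267/2895 = 0.092228
Overall risk P(Y=1) = π·p₁ + (1−π)·p₀ = 0.361×0.62675 + 0.639×0.092228 = 0.28519.
Under exogeneity, PAF = [P(Y=1) − p₀] / P(Y=1).
PAF = (0.28519 − 0.092228) / 0.28519 ≈ 0.6766

PAF ≈ 0.677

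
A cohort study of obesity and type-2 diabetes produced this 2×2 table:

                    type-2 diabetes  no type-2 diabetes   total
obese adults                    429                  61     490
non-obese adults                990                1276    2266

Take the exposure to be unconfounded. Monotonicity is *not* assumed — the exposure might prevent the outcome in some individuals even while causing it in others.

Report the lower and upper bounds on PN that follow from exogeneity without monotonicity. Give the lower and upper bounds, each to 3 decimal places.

p₁ = P(outcome | exposed) = 429/490 = 0.87551
p₀ = P(outcome | unexposed) = 990/2266 = 0.43689
Under exogeneity alone the bounds on PN are max{0,(p₁−p₀)/p₁} ≤ PN ≤ min{1,(1−p₀)/p₁}.
  lower = (p₁ − p₀)/p₁ = 0.43862 / 0.87551 ≈ 0.5010
  upper = min{1, (1 − p₀)/p₁} = 0.56311 / 0.87551 ≈ 0.6432

0.501 ≤ PN ≤ 0.643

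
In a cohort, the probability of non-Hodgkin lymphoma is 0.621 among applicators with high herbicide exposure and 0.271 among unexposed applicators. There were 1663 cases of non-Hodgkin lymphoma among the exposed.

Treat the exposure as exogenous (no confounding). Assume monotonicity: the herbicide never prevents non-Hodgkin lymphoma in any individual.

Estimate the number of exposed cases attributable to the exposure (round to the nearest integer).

about 937 cases

Let p₁ = 0.621, p₀ = 0.271.
PN = (p₁ − p₀)/p₁ = (0.621 − 0.271) / 0.621 ≈ 0.56361.
Attributable cases ≈ PN × (exposed cases) = 0.56361 × 1663 ≈ 937.28.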